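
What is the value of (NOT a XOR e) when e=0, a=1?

Substituting: (NOT 1 XOR 0)
= 0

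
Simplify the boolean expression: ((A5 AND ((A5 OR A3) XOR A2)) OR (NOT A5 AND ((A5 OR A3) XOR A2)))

By distribution ((E AND v) OR (E AND NOT v) = E):
= ((A5 OR A3) XOR A2)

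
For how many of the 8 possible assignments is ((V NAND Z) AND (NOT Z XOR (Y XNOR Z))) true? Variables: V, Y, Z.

Satisfying assignments: (0,1,0), (0,1,1), (1,1,0)
Count: 3 out of 8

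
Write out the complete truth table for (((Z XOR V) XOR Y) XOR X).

Z | V | Y | X | Output
----------------------
0 | 0 | 0 | 0 | 0
0 | 0 | 0 | 1 | 1
0 | 0 | 1 | 0 | 1
0 | 0 | 1 | 1 | 0
0 | 1 | 0 | 0 | 1
0 | 1 | 0 | 1 | 0
0 | 1 | 1 | 0 | 0
0 | 1 | 1 | 1 | 1
1 | 0 | 0 | 0 | 1
1 | 0 | 0 | 1 | 0
1 | 0 | 1 | 0 | 0
1 | 0 | 1 | 1 | 1
1 | 1 | 0 | 0 | 0
1 | 1 | 0 | 1 | 1
1 | 1 | 1 | 0 | 1
1 | 1 | 1 | 1 | 0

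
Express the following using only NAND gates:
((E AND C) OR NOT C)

((((E NAND C) NAND (E NAND C)) NAND ((E NAND C) NAND (E NAND C))) NAND ((C NAND C) NAND (C NAND C)))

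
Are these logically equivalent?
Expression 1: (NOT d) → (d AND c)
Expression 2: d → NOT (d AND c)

No, Inverse is not equivalent to original (counterexample: c=0, d=0)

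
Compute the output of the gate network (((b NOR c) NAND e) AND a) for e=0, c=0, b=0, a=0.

Substituting: (((0 NOR 0) NAND 0) AND 0)
= 0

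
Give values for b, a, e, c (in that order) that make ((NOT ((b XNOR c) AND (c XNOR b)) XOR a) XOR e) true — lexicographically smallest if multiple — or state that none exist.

b=0, a=0, e=0, c=1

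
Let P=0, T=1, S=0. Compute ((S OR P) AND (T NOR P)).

Substituting: ((0 OR 0) AND (1 NOR 0))
= 0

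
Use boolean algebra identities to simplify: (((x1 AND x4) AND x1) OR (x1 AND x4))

By absorption (E OR (E AND v) = E):
= (x1 AND x4)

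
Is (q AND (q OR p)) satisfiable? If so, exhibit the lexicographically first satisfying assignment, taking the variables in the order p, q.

p=0, q=1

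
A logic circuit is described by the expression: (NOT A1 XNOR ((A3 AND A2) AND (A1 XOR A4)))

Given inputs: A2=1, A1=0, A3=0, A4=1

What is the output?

Substituting: (NOT 0 XNOR ((0 AND 1) AND (0 XOR 1)))
= 0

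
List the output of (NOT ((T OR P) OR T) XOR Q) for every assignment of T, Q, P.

T | Q | P | Output
------------------
0 | 0 | 0 | 1
0 | 0 | 1 | 0
0 | 1 | 0 | 0
0 | 1 | 1 | 1
1 | 0 | 0 | 0
1 | 0 | 1 | 0
1 | 1 | 0 | 1
1 | 1 | 1 | 1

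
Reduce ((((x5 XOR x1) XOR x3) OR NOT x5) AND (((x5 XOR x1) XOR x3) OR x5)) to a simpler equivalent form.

By distribution ((E OR v) AND (E OR NOT v) = E):
= ((x5 XOR x1) XOR x3)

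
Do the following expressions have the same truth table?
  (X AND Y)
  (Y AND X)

Yes, they are equivalent — the two output columns agree on all 4 assignments:
X | Y | Expression 1 | Expression 2
-----------------------------------
0 | 0 | 0 | 0
0 | 1 | 0 | 0
1 | 0 | 0 | 0
1 | 1 | 1 | 1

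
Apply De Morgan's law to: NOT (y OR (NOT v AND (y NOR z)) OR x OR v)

NOT y AND NOT (NOT v AND (y NOR z)) AND NOT x AND NOT v
De Morgan's: NOT(OR of terms) = AND of negations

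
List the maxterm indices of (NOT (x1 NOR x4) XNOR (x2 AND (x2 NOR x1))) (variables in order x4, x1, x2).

ΠM(2, 3, 4, 5, 6, 7) = (x4 OR NOT x1 OR x2) AND (x4 OR NOT x1 OR NOT x2) AND (NOT x4 OR x1 OR x2) AND (NOT x4 OR x1 OR NOT x2) AND (NOT x4 OR NOT x1 OR x2) AND (NOT x4 OR NOT x1 OR NOT x2)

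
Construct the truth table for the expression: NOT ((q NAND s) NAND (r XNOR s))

s | r | q | Output
------------------
0 | 0 | 0 | 1
0 | 0 | 1 | 1
0 | 1 | 0 | 0
0 | 1 | 1 | 0
1 | 0 | 0 | 0
1 | 0 | 1 | 0
1 | 1 | 0 | 1
1 | 1 | 1 | 0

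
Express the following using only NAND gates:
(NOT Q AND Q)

(((Q NAND Q) NAND Q) NAND ((Q NAND Q) NAND Q))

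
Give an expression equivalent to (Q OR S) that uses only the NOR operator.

((Q NOR S) NOR (Q NOR S))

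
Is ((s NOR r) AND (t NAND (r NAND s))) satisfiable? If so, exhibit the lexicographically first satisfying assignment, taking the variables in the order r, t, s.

r=0, t=0, s=0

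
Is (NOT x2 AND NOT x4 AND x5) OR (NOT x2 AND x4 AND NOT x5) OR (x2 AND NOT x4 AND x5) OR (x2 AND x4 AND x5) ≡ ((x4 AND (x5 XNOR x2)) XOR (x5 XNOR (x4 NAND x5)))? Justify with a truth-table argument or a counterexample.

Yes, they are equivalent — the two output columns agree on all 8 assignments:
x2 | x4 | x5 | Expression 1 | Expression 2
------------------------------------------
0 | 0 | 0 | 0 | 0
0 | 0 | 1 | 1 | 1
0 | 1 | 0 | 1 | 1
0 | 1 | 1 | 0 | 0
1 | 0 | 0 | 0 | 0
1 | 0 | 1 | 1 | 1
1 | 1 | 0 | 0 | 0
1 | 1 | 1 | 1 | 1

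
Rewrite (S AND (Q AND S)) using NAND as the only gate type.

((S NAND ((Q NAND S) NAND (Q NAND S))) NAND (S NAND ((Q NAND S) NAND (Q NAND S))))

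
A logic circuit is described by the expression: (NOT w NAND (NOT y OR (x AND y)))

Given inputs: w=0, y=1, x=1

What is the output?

Substituting: (NOT 0 NAND (NOT 1 OR (1 AND 1)))
= 0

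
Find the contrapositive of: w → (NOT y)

Contrapositive: y → NOT w
Note: A statement and its contrapositive are logically equivalent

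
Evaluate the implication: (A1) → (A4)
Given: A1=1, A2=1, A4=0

Antecedent (A1) = 1; consequent (A4) = 0.
1 → 0 = 0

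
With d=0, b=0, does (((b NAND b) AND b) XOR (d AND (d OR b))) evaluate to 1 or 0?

Substituting: (((0 NAND 0) AND 0) XOR (0 AND (0 OR 0)))
= 0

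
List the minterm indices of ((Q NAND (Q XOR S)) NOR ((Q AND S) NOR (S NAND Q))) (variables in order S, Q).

Σm(1) = (NOT S AND Q)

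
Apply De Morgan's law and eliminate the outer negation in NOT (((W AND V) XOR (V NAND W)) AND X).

NOT ((W AND V) XOR (V NAND W)) OR NOT X
De Morgan's: NOT(AND of terms) = OR of negations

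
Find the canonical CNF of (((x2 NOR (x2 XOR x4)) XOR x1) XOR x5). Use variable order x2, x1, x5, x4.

(x2 OR x1 OR x5 OR NOT x4) AND (x2 OR x1 OR NOT x5 OR x4) AND (x2 OR NOT x1 OR x5 OR x4) AND (x2 OR NOT x1 OR NOT x5 OR NOT x4) AND (NOT x2 OR x1 OR x5 OR x4) AND (NOT x2 OR x1 OR x5 OR NOT x4) AND (NOT x2 OR NOT x1 OR NOT x5 OR x4) AND (NOT x2 OR NOT x1 OR NOT x5 OR NOT x4)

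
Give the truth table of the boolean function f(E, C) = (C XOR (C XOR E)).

E | C | Output
--------------
0 | 0 | 0
0 | 1 | 0
1 | 0 | 1
1 | 1 | 1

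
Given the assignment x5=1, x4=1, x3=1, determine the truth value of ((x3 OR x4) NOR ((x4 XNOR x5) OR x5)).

Substituting: ((1 OR 1) NOR ((1 XNOR 1) OR 1))
= 0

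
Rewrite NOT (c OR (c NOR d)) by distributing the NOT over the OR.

NOT c AND NOT (c NOR d)
De Morgan's: NOT(OR of terms) = AND of negations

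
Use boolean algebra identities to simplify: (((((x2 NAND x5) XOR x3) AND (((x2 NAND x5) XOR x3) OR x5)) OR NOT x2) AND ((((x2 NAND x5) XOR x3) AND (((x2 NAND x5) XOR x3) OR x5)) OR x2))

By distribution ((E OR v) AND (E OR NOT v) = E) then absorption (E AND (E OR v) = E):
= ((x2 NAND x5) XOR x3)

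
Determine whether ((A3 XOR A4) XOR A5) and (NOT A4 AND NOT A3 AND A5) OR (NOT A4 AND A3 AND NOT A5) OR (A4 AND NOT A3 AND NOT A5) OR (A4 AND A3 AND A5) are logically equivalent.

Yes, they are equivalent — the two output columns agree on all 8 assignments:
A4 | A3 | A5 | Expression 1 | Expression 2
------------------------------------------
0 | 0 | 0 | 0 | 0
0 | 0 | 1 | 1 | 1
0 | 1 | 0 | 1 | 1
0 | 1 | 1 | 0 | 0
1 | 0 | 0 | 1 | 1
1 | 0 | 1 | 0 | 0
1 | 1 | 0 | 0 | 0
1 | 1 | 1 | 1 | 1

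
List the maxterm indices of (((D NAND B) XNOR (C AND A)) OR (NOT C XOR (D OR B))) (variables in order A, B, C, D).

ΠM(1, 2, 4, 9, 12) = (A OR B OR C OR NOT D) AND (A OR B OR NOT C OR D) AND (A OR NOT B OR C OR D) AND (NOT A OR B OR C OR NOT D) AND (NOT A OR NOT B OR C OR D)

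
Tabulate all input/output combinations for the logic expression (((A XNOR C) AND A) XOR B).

B | A | C | Output
------------------
0 | 0 | 0 | 0
0 | 0 | 1 | 0
0 | 1 | 0 | 0
0 | 1 | 1 | 1
1 | 0 | 0 | 1
1 | 0 | 1 | 1
1 | 1 | 0 | 1
1 | 1 | 1 | 0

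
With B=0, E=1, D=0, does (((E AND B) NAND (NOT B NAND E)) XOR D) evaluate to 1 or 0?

Substituting: (((1 AND 0) NAND (NOT 0 NAND 1)) XOR 0)
= 1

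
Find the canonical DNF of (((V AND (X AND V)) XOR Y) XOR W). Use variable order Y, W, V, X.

(NOT Y AND NOT W AND V AND X) OR (NOT Y AND W AND NOT V AND NOT X) OR (NOT Y AND W AND NOT V AND X) OR (NOT Y AND W AND V AND NOT X) OR (Y AND NOT W AND NOT V AND NOT X) OR (Y AND NOT W AND NOT V AND X) OR (Y AND NOT W AND V AND NOT X) OR (Y AND W AND V AND X)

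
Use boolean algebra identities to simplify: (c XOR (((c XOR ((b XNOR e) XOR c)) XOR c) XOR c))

By XOR self-cancellation ((E XOR v) XOR v = E) then XOR self-cancellation ((E XOR v) XOR v = E):
= ((b XNOR e) XOR c)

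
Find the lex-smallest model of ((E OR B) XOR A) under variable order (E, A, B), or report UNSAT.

E=0, A=0, B=1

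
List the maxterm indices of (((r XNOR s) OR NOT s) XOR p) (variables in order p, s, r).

ΠM(2, 4, 5, 7) = (p OR NOT s OR r) AND (NOT p OR s OR r) AND (NOT p OR s OR NOT r) AND (NOT p OR NOT s OR NOT r)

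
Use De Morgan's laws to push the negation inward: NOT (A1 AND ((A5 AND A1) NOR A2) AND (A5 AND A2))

NOT A1 OR NOT ((A5 AND A1) NOR A2) OR NOT (A5 AND A2)
De Morgan's: NOT(AND of terms) = OR of negations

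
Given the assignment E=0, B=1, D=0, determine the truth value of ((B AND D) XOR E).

Substituting: ((1 AND 0) XOR 0)
= 0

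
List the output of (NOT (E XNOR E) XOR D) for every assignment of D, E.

D | E | Output
--------------
0 | 0 | 0
0 | 1 | 0
1 | 0 | 1
1 | 1 | 1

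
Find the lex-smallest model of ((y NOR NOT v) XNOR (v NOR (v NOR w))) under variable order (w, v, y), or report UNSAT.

w=0, v=0, y=0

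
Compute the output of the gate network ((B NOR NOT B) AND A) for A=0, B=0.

Substituting: ((0 NOR NOT 0) AND 0)
= 0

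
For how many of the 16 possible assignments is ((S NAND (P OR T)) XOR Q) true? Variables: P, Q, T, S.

Satisfying assignments: (0,0,0,0), (0,0,0,1), (0,0,1,0), (0,1,1,1), (1,0,0,0), (1,0,1,0), (1,1,0,1), (1,1,1,1)
Count: 8 out of 16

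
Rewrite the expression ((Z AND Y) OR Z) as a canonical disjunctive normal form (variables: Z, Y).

(Z AND NOT Y) OR (Z AND Y)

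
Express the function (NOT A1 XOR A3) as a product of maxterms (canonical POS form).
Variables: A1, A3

ΠM(1, 2) = (A1 OR NOT A3) AND (NOT A1 OR A3)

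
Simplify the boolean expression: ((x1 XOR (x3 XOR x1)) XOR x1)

By XOR self-cancellation ((E XOR v) XOR v = E):
= (x3 XOR x1)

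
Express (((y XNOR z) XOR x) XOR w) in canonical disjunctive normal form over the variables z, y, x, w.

(NOT z AND NOT y AND NOT x AND NOT w) OR (NOT z AND NOT y AND x AND w) OR (NOT z AND y AND NOT x AND w) OR (NOT z AND y AND x AND NOT w) OR (z AND NOT y AND NOT x AND w) OR (z AND NOT y AND x AND NOT w) OR (z AND y AND NOT x AND NOT w) OR (z AND y AND x AND w)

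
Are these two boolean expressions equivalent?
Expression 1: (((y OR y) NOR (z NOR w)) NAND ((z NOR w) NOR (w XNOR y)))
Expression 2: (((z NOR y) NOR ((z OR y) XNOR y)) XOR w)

No. Counterexample: with z=0, w=0, y=0, Expression 1 = 1 but Expression 2 = 0.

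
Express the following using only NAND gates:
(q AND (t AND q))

((q NAND ((t NAND q) NAND (t NAND q))) NAND (q NAND ((t NAND q) NAND (t NAND q))))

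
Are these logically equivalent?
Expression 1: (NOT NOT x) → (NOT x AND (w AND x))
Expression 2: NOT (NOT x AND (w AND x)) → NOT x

Yes, Contrapositive is always equivalent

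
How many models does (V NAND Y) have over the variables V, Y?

Satisfying assignments: (0,0), (0,1), (1,0)
Count: 3 out of 4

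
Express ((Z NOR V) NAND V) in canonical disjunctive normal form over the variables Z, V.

(NOT Z AND NOT V) OR (NOT Z AND V) OR (Z AND NOT V) OR (Z AND V)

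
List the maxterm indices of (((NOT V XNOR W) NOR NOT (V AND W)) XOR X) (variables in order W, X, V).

ΠM(0, 1, 4, 7) = (W OR X OR V) AND (W OR X OR NOT V) AND (NOT W OR X OR V) AND (NOT W OR NOT X OR NOT V)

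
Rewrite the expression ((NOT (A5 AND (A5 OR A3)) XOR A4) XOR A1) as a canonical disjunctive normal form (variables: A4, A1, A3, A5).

(NOT A4 AND NOT A1 AND NOT A3 AND NOT A5) OR (NOT A4 AND NOT A1 AND A3 AND NOT A5) OR (NOT A4 AND A1 AND NOT A3 AND A5) OR (NOT A4 AND A1 AND A3 AND A5) OR (A4 AND NOT A1 AND NOT A3 AND A5) OR (A4 AND NOT A1 AND A3 AND A5) OR (A4 AND A1 AND NOT A3 AND NOT A5) OR (A4 AND A1 AND A3 AND NOT A5)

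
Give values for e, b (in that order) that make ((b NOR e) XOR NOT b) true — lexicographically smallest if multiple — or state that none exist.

e=1, b=0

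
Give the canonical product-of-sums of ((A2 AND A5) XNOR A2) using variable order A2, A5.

ΠM(2) = (NOT A2 OR A5)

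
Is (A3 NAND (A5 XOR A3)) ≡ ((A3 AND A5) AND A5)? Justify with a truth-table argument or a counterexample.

No. Counterexample: with A3=0, A5=0, Expression 1 = 1 but Expression 2 = 0.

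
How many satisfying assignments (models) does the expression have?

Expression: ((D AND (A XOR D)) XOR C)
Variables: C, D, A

Satisfying assignments: (0,1,0), (1,0,0), (1,0,1), (1,1,1)
Count: 4 out of 8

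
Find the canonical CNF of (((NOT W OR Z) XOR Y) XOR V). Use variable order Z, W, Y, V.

(Z OR W OR Y OR NOT V) AND (Z OR W OR NOT Y OR V) AND (Z OR NOT W OR Y OR V) AND (Z OR NOT W OR NOT Y OR NOT V) AND (NOT Z OR W OR Y OR NOT V) AND (NOT Z OR W OR NOT Y OR V) AND (NOT Z OR NOT W OR Y OR NOT V) AND (NOT Z OR NOT W OR NOT Y OR V)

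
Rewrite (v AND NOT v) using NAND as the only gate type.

((v NAND (v NAND v)) NAND (v NAND (v NAND v)))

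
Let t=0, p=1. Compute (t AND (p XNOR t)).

Substituting: (0 AND (1 XNOR 0))
= 0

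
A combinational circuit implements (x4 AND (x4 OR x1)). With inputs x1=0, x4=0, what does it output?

Substituting: (0 AND (0 OR 0))
= 0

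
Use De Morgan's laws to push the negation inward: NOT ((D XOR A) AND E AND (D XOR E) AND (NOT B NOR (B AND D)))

NOT (D XOR A) OR NOT E OR NOT (D XOR E) OR NOT (NOT B NOR (B AND D))
De Morgan's: NOT(AND of terms) = OR of negations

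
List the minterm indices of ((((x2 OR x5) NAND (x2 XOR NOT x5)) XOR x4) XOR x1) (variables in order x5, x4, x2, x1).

Σm(0, 2, 5, 7, 8, 11, 13, 14) = (NOT x5 AND NOT x4 AND NOT x2 AND NOT x1) OR (NOT x5 AND NOT x4 AND x2 AND NOT x1) OR (NOT x5 AND x4 AND NOT x2 AND x1) OR (NOT x5 AND x4 AND x2 AND x1) OR (x5 AND NOT x4 AND NOT x2 AND NOT x1) OR (x5 AND NOT x4 AND x2 AND x1) OR (x5 AND x4 AND NOT x2 AND x1) OR (x5 AND x4 AND x2 AND NOT x1)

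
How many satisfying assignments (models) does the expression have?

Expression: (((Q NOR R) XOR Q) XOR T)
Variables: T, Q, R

Satisfying assignments: (0,0,0), (0,1,0), (0,1,1), (1,0,1)
Count: 4 out of 8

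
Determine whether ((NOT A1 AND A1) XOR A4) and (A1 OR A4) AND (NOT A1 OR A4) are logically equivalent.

Yes, they are equivalent — the two output columns agree on all 4 assignments:
A1 | A4 | Expression 1 | Expression 2
-------------------------------------
0 | 0 | 0 | 0
0 | 1 | 1 | 1
1 | 0 | 0 | 0
1 | 1 | 1 | 1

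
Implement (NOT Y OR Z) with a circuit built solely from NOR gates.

(((Y NOR Y) NOR Z) NOR ((Y NOR Y) NOR Z))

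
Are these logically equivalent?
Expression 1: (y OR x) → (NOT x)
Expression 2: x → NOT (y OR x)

Yes, Contrapositive is always equivalent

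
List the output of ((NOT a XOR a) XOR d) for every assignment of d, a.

d | a | Output
--------------
0 | 0 | 1
0 | 1 | 1
1 | 0 | 0
1 | 1 | 0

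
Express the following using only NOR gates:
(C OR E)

((C NOR E) NOR (C NOR E))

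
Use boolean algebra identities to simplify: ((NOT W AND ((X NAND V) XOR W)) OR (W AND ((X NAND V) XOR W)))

By distribution ((E AND v) OR (E AND NOT v) = E):
= ((X NAND V) XOR W)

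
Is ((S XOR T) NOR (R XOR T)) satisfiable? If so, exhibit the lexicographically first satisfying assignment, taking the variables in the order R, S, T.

R=0, S=0, T=0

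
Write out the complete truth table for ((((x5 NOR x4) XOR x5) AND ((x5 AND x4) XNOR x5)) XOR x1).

x1 | x5 | x4 | Output
---------------------
0 | 0 | 0 | 1
0 | 0 | 1 | 0
0 | 1 | 0 | 0
0 | 1 | 1 | 1
1 | 0 | 0 | 0
1 | 0 | 1 | 1
1 | 1 | 0 | 1
1 | 1 | 1 | 0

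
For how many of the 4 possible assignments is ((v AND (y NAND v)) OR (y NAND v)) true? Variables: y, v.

Satisfying assignments: (0,0), (0,1), (1,0)
Count: 3 out of 4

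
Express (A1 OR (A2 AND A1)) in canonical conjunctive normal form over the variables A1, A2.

(A1 OR A2) AND (A1 OR NOT A2)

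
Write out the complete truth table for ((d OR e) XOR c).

d | c | e | Output
------------------
0 | 0 | 0 | 0
0 | 0 | 1 | 1
0 | 1 | 0 | 1
0 | 1 | 1 | 0
1 | 0 | 0 | 1
1 | 0 | 1 | 1
1 | 1 | 0 | 0
1 | 1 | 1 | 0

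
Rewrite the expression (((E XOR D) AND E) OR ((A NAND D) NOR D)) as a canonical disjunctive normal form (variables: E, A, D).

(E AND NOT A AND NOT D) OR (E AND A AND NOT D)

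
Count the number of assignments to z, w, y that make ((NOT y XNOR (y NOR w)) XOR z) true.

Satisfying assignments: (0,0,0), (0,0,1), (0,1,1), (1,1,0)
Count: 4 out of 8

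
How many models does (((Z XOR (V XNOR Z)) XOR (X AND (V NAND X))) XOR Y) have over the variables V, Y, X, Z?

Satisfying assignments: (0,0,0,0), (0,0,0,1), (0,1,1,0), (0,1,1,1), (1,1,0,0), (1,1,0,1), (1,1,1,0), (1,1,1,1)
Count: 8 out of 16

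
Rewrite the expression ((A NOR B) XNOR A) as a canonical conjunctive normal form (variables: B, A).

(B OR A) AND (B OR NOT A) AND (NOT B OR NOT A)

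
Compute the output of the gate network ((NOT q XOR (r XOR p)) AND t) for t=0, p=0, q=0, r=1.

Substituting: ((NOT 0 XOR (1 XOR 0)) AND 0)
= 0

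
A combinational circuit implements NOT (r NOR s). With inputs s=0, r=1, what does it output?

Substituting: NOT (1 NOR 0)
= 1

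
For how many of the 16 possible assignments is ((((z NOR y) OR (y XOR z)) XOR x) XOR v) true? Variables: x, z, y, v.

Satisfying assignments: (0,0,0,0), (0,0,1,0), (0,1,0,0), (0,1,1,1), (1,0,0,1), (1,0,1,1), (1,1,0,1), (1,1,1,0)
Count: 8 out of 16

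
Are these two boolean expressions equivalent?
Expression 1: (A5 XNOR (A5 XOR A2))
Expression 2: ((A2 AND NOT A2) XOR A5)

No. Counterexample: with A5=0, A2=0, Expression 1 = 1 but Expression 2 = 0.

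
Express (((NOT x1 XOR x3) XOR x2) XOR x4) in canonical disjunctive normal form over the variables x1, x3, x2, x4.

(NOT x1 AND NOT x3 AND NOT x2 AND NOT x4) OR (NOT x1 AND NOT x3 AND x2 AND x4) OR (NOT x1 AND x3 AND NOT x2 AND x4) OR (NOT x1 AND x3 AND x2 AND NOT x4) OR (x1 AND NOT x3 AND NOT x2 AND x4) OR (x1 AND NOT x3 AND x2 AND NOT x4) OR (x1 AND x3 AND NOT x2 AND NOT x4) OR (x1 AND x3 AND x2 AND x4)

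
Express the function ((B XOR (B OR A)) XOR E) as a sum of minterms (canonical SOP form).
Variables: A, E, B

Σm(2, 3, 4, 7) = (NOT A AND E AND NOT B) OR (NOT A AND E AND B) OR (A AND NOT E AND NOT B) OR (A AND E AND B)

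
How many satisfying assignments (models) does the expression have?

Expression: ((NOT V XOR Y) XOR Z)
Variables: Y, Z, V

Satisfying assignments: (0,0,0), (0,1,1), (1,0,1), (1,1,0)
Count: 4 out of 8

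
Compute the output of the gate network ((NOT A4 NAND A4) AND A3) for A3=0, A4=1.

Substituting: ((NOT 1 NAND 1) AND 0)
= 0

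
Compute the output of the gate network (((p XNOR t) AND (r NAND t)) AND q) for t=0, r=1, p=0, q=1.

Substituting: (((0 XNOR 0) AND (1 NAND 0)) AND 1)
= 1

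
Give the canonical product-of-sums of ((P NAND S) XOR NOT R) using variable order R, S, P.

ΠM(0, 1, 2, 7) = (R OR S OR P) AND (R OR S OR NOT P) AND (R OR NOT S OR P) AND (NOT R OR NOT S OR NOT P)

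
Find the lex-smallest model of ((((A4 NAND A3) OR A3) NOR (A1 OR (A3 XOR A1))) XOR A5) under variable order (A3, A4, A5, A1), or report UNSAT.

A3=0, A4=0, A5=1, A1=0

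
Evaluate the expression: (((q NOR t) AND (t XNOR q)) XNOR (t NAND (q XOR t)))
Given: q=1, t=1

Substituting: (((1 NOR 1) AND (1 XNOR 1)) XNOR (1 NAND (1 XOR 1)))
= 0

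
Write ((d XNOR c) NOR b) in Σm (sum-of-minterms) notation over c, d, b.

Σm(2, 4) = (NOT c AND d AND NOT b) OR (c AND NOT d AND NOT b)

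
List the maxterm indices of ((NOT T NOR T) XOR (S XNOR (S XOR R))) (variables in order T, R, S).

ΠM(2, 3, 6, 7) = (T OR NOT R OR S) AND (T OR NOT R OR NOT S) AND (NOT T OR NOT R OR S) AND (NOT T OR NOT R OR NOT S)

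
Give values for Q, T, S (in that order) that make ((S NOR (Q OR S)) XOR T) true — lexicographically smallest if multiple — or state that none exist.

Q=0, T=0, S=0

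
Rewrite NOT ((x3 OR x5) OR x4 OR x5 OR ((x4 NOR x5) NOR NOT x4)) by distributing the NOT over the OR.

NOT (x3 OR x5) AND NOT x4 AND NOT x5 AND NOT ((x4 NOR x5) NOR NOT x4)
De Morgan's: NOT(OR of terms) = AND of negations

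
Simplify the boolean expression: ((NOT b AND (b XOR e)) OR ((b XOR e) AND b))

By distribution ((E AND v) OR (E AND NOT v) = E):
= (b XOR e)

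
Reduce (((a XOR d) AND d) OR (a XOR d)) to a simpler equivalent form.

By absorption (E OR (E AND v) = E):
= (a XOR d)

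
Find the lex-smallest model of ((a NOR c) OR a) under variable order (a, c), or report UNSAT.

a=0, c=0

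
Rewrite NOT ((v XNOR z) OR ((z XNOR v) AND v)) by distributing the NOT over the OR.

NOT (v XNOR z) AND NOT ((z XNOR v) AND v)
De Morgan's: NOT(OR of terms) = AND of negations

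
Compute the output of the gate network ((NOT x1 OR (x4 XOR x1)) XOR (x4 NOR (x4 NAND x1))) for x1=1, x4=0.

Substituting: ((NOT 1 OR (0 XOR 1)) XOR (0 NOR (0 NAND 1)))
= 1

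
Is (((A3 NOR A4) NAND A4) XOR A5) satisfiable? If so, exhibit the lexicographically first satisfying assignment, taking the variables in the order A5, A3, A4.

A5=0, A3=0, A4=0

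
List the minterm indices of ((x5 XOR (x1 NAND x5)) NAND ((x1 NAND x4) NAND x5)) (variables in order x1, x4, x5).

Σm(1, 3, 5) = (NOT x1 AND NOT x4 AND x5) OR (NOT x1 AND x4 AND x5) OR (x1 AND NOT x4 AND x5)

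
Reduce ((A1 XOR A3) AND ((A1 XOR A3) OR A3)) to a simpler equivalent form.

By absorption (E AND (E OR v) = E):
= (A1 XOR A3)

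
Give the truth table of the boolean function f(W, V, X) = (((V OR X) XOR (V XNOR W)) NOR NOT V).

W | V | X | Output
------------------
0 | 0 | 0 | 0
0 | 0 | 1 | 0
0 | 1 | 0 | 0
0 | 1 | 1 | 0
1 | 0 | 0 | 0
1 | 0 | 1 | 0
1 | 1 | 0 | 1
1 | 1 | 1 | 1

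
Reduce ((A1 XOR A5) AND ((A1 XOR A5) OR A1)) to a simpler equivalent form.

By absorption (E AND (E OR v) = E):
= (A1 XOR A5)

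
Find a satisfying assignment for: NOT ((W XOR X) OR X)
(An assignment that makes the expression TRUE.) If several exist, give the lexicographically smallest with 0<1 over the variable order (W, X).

W=0, X=0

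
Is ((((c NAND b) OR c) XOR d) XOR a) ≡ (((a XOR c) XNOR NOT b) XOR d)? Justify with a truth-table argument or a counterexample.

No. Counterexample: with d=0, a=0, b=0, c=0, Expression 1 = 1 but Expression 2 = 0.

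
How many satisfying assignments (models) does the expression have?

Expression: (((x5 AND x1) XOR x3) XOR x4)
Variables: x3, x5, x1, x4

Satisfying assignments: (0,0,0,1), (0,0,1,1), (0,1,0,1), (0,1,1,0), (1,0,0,0), (1,0,1,0), (1,1,0,0), (1,1,1,1)
Count: 8 out of 16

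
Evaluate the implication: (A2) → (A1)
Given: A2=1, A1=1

Antecedent (A2) = 1; consequent (A1) = 1.
1 → 1 = 1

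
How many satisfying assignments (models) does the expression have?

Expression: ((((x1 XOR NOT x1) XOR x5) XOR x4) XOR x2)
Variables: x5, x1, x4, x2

Satisfying assignments: (0,0,0,0), (0,0,1,1), (0,1,0,0), (0,1,1,1), (1,0,0,1), (1,0,1,0), (1,1,0,1), (1,1,1,0)
Count: 8 out of 16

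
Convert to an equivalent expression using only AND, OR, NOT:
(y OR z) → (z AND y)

NOT (y OR z) OR (z AND y)
(Implication elimination: A → B = NOT A OR B)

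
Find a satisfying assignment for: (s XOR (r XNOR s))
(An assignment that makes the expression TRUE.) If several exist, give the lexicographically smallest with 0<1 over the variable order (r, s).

r=0, s=0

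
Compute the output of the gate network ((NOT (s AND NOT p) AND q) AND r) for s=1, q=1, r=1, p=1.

Substituting: ((NOT (1 AND NOT 1) AND 1) AND 1)
= 1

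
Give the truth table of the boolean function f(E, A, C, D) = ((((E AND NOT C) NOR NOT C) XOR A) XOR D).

E | A | C | D | Output
----------------------
0 | 0 | 0 | 0 | 0
0 | 0 | 0 | 1 | 1
0 | 0 | 1 | 0 | 1
0 | 0 | 1 | 1 | 0
0 | 1 | 0 | 0 | 1
0 | 1 | 0 | 1 | 0
0 | 1 | 1 | 0 | 0
0 | 1 | 1 | 1 | 1
1 | 0 | 0 | 0 | 0
1 | 0 | 0 | 1 | 1
1 | 0 | 1 | 0 | 1
1 | 0 | 1 | 1 | 0
1 | 1 | 0 | 0 | 1
1 | 1 | 0 | 1 | 0
1 | 1 | 1 | 0 | 0
1 | 1 | 1 | 1 | 1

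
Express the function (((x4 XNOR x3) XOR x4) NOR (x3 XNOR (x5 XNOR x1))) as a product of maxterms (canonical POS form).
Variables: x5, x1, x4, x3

ΠM(0, 1, 2, 3, 4, 6, 8, 10, 12, 13, 14, 15) = (x5 OR x1 OR x4 OR x3) AND (x5 OR x1 OR x4 OR NOT x3) AND (x5 OR x1 OR NOT x4 OR x3) AND (x5 OR x1 OR NOT x4 OR NOT x3) AND (x5 OR NOT x1 OR x4 OR x3) AND (x5 OR NOT x1 OR NOT x4 OR x3) AND (NOT x5 OR x1 OR x4 OR x3) AND (NOT x5 OR x1 OR NOT x4 OR x3) AND (NOT x5 OR NOT x1 OR x4 OR x3) AND (NOT x5 OR NOT x1 OR x4 OR NOT x3) AND (NOT x5 OR NOT x1 OR NOT x4 OR x3) AND (NOT x5 OR NOT x1 OR NOT x4 OR NOT x3)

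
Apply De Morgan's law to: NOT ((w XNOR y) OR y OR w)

NOT (w XNOR y) AND NOT y AND NOT w
De Morgan's: NOT(OR of terms) = AND of negations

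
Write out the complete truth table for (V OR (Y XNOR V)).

V | Y | Output
--------------
0 | 0 | 1
0 | 1 | 0
1 | 0 | 1
1 | 1 | 1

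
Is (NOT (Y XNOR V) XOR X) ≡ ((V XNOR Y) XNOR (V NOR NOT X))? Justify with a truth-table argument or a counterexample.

No. Counterexample: with X=1, Y=0, V=1, Expression 1 = 0 but Expression 2 = 1.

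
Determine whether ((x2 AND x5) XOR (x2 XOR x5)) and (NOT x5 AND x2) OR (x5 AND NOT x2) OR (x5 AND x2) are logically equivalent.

Yes, they are equivalent — the two output columns agree on all 4 assignments:
x5 | x2 | Expression 1 | Expression 2
-------------------------------------
0 | 0 | 0 | 0
0 | 1 | 1 | 1
1 | 0 | 1 | 1
1 | 1 | 1 | 1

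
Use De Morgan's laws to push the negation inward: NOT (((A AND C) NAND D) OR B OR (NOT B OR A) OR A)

NOT ((A AND C) NAND D) AND NOT B AND NOT (NOT B OR A) AND NOT A
De Morgan's: NOT(OR of terms) = AND of negations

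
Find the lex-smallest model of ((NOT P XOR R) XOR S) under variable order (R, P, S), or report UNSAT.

R=0, P=0, S=0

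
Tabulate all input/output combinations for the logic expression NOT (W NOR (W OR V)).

W | V | Output
--------------
0 | 0 | 0
0 | 1 | 1
1 | 0 | 1
1 | 1 | 1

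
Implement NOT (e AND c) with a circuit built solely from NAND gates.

(((e NAND c) NAND (e NAND c)) NAND ((e NAND c) NAND (e NAND c)))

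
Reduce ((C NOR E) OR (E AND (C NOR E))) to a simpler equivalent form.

By absorption (E OR (E AND v) = E):
= (C NOR E)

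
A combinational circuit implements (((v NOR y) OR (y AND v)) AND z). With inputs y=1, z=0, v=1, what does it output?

Substituting: (((1 NOR 1) OR (1 AND 1)) AND 0)
= 0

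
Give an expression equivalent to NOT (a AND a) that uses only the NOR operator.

(((a NOR a) NOR (a NOR a)) NOR ((a NOR a) NOR (a NOR a)))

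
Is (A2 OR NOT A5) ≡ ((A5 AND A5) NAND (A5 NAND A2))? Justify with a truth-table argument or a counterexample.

Yes, they are equivalent — the two output columns agree on all 4 assignments:
A2 | A5 | Expression 1 | Expression 2
-------------------------------------
0 | 0 | 1 | 1
0 | 1 | 0 | 0
1 | 0 | 1 | 1
1 | 1 | 1 | 1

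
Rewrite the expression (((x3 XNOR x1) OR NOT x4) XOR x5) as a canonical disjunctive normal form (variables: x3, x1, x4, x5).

(NOT x3 AND NOT x1 AND NOT x4 AND NOT x5) OR (NOT x3 AND NOT x1 AND x4 AND NOT x5) OR (NOT x3 AND x1 AND NOT x4 AND NOT x5) OR (NOT x3 AND x1 AND x4 AND x5) OR (x3 AND NOT x1 AND NOT x4 AND NOT x5) OR (x3 AND NOT x1 AND x4 AND x5) OR (x3 AND x1 AND NOT x4 AND NOT x5) OR (x3 AND x1 AND x4 AND NOT x5)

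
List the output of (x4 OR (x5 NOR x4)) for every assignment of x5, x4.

x5 | x4 | Output
----------------
0 | 0 | 1
0 | 1 | 1
1 | 0 | 0
1 | 1 | 1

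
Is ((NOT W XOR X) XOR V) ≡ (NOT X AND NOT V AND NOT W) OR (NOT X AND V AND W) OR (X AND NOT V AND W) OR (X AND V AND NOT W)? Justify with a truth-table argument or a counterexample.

Yes, they are equivalent — the two output columns agree on all 8 assignments:
X | V | W | Expression 1 | Expression 2
---------------------------------------
0 | 0 | 0 | 1 | 1
0 | 0 | 1 | 0 | 0
0 | 1 | 0 | 0 | 0
0 | 1 | 1 | 1 | 1
1 | 0 | 0 | 0 | 0
1 | 0 | 1 | 1 | 1
1 | 1 | 0 | 1 | 1
1 | 1 | 1 | 0 | 0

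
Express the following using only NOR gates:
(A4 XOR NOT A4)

((((A4 NOR (A4 NOR A4)) NOR (A4 NOR (A4 NOR A4))) NOR ((A4 NOR (A4 NOR A4)) NOR (A4 NOR (A4 NOR A4)))) NOR ((((A4 NOR A4) NOR ((A4 NOR A4) NOR (A4 NOR A4))) NOR ((A4 NOR A4) NOR ((A4 NOR A4) NOR (A4 NOR A4)))) NOR (((A4 NOR A4) NOR ((A4 NOR A4) NOR (A4 NOR A4))) NOR ((A4 NOR A4) NOR ((A4 NOR A4) NOR (A4 NOR A4))))))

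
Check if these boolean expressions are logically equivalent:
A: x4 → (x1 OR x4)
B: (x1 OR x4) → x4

No, Converse is not equivalent to original (counterexample: x2=0, x1=1, x4=0)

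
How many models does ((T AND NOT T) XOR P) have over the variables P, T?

Satisfying assignments: (1,0), (1,1)
Count: 2 out of 4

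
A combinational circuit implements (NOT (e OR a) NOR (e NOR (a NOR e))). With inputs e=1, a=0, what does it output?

Substituting: (NOT (1 OR 0) NOR (1 NOR (0 NOR 1)))
= 1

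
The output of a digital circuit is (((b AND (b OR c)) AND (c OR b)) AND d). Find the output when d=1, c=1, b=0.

Substituting: (((0 AND (0 OR 1)) AND (1 OR 0)) AND 1)
= 0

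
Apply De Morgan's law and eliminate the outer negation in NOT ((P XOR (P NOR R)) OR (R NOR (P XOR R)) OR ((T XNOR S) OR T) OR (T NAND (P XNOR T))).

NOT (P XOR (P NOR R)) AND NOT (R NOR (P XOR R)) AND NOT ((T XNOR S) OR T) AND NOT (T NAND (P XNOR T))
De Morgan's: NOT(OR of terms) = AND of negations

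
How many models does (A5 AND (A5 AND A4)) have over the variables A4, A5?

Satisfying assignments: (1,1)
Count: 1 out of 4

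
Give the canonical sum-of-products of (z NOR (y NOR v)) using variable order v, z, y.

Σm(1, 4, 5) = (NOT v AND NOT z AND y) OR (v AND NOT z AND NOT y) OR (v AND NOT z AND y)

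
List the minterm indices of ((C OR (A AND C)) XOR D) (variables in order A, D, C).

Σm(1, 2, 5, 6) = (NOT A AND NOT D AND C) OR (NOT A AND D AND NOT C) OR (A AND NOT D AND C) OR (A AND D AND NOT C)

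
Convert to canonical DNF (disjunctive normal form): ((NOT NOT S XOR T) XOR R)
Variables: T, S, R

(NOT T AND NOT S AND R) OR (NOT T AND S AND NOT R) OR (T AND NOT S AND NOT R) OR (T AND S AND R)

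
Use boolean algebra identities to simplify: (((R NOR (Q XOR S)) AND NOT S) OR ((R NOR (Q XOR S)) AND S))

By distribution ((E AND v) OR (E AND NOT v) = E):
= (R NOR (Q XOR S))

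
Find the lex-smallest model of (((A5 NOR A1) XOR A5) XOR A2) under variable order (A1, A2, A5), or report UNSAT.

A1=0, A2=0, A5=0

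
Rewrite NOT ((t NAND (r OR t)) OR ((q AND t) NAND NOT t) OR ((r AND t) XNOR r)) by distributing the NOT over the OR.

NOT (t NAND (r OR t)) AND NOT ((q AND t) NAND NOT t) AND NOT ((r AND t) XNOR r)
De Morgan's: NOT(OR of terms) = AND of negations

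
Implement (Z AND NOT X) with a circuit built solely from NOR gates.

((Z NOR Z) NOR ((X NOR X) NOR (X NOR X)))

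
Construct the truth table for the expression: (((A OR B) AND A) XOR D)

A | B | D | Output
------------------
0 | 0 | 0 | 0
0 | 0 | 1 | 1
0 | 1 | 0 | 0
0 | 1 | 1 | 1
1 | 0 | 0 | 1
1 | 0 | 1 | 0
1 | 1 | 0 | 1
1 | 1 | 1 | 0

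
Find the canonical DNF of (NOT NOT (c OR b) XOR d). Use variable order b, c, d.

(NOT b AND NOT c AND d) OR (NOT b AND c AND NOT d) OR (b AND NOT c AND NOT d) OR (b AND c AND NOT d)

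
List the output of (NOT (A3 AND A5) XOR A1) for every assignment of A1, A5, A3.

A1 | A5 | A3 | Output
---------------------
0 | 0 | 0 | 1
0 | 0 | 1 | 1
0 | 1 | 0 | 1
0 | 1 | 1 | 0
1 | 0 | 0 | 0
1 | 0 | 1 | 0
1 | 1 | 0 | 0
1 | 1 | 1 | 1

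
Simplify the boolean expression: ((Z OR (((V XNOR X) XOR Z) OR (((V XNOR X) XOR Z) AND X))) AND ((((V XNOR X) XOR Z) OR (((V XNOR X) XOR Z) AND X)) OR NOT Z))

By distribution ((E OR v) AND (E OR NOT v) = E) then absorption (E OR (E AND v) = E):
= ((V XNOR X) XOR Z)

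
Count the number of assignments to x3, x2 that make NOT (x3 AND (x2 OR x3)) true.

Satisfying assignments: (0,0), (0,1)
Count: 2 out of 4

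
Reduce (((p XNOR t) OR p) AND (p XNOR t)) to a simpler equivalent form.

By absorption (E AND (E OR v) = E):
= (p XNOR t)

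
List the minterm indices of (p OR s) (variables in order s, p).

Σm(1, 2, 3) = (NOT s AND p) OR (s AND NOT p) OR (s AND p)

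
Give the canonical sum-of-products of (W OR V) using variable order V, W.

Σm(1, 2, 3) = (NOT V AND W) OR (V AND NOT W) OR (V AND W)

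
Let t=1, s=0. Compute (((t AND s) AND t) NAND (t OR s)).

Substituting: (((1 AND 0) AND 1) NAND (1 OR 0))
= 1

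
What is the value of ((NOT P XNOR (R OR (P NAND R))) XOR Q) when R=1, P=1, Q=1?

Substituting: ((NOT 1 XNOR (1 OR (1 NAND 1))) XOR 1)
= 1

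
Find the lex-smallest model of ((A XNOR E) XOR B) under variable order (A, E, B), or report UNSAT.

A=0, E=0, B=0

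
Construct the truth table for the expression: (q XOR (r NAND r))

r | q | Output
--------------
0 | 0 | 1
0 | 1 | 0
1 | 0 | 0
1 | 1 | 1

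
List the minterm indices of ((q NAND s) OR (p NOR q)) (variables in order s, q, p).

Σm(0, 1, 2, 3, 4, 5) = (NOT s AND NOT q AND NOT p) OR (NOT s AND NOT q AND p) OR (NOT s AND q AND NOT p) OR (NOT s AND q AND p) OR (s AND NOT q AND NOT p) OR (s AND NOT q AND p)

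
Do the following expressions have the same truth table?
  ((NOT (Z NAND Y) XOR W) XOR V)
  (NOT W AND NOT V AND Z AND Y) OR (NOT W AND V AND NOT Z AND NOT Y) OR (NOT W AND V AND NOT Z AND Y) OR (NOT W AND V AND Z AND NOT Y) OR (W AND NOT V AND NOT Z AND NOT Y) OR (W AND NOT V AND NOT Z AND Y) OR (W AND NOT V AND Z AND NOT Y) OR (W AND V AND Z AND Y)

Yes, they are equivalent — the two output columns agree on all 16 assignments:
W | V | Z | Y | Expression 1 | Expression 2
-------------------------------------------
0 | 0 | 0 | 0 | 0 | 0
0 | 0 | 0 | 1 | 0 | 0
0 | 0 | 1 | 0 | 0 | 0
0 | 0 | 1 | 1 | 1 | 1
0 | 1 | 0 | 0 | 1 | 1
0 | 1 | 0 | 1 | 1 | 1
0 | 1 | 1 | 0 | 1 | 1
0 | 1 | 1 | 1 | 0 | 0
1 | 0 | 0 | 0 | 1 | 1
1 | 0 | 0 | 1 | 1 | 1
1 | 0 | 1 | 0 | 1 | 1
1 | 0 | 1 | 1 | 0 | 0
1 | 1 | 0 | 0 | 0 | 0
1 | 1 | 0 | 1 | 0 | 0
1 | 1 | 1 | 0 | 0 | 0
1 | 1 | 1 | 1 | 1 | 1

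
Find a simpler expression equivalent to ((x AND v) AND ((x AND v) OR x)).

By absorption (E AND (E OR v) = E):
= (x AND v)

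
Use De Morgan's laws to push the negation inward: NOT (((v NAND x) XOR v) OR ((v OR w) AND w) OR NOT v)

NOT ((v NAND x) XOR v) AND NOT ((v OR w) AND w) AND v
De Morgan's: NOT(OR of terms) = AND of negations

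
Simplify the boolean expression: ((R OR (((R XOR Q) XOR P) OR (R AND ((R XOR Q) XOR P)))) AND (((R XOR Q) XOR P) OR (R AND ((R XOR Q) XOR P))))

By absorption (E AND (E OR v) = E) then absorption (E OR (E AND v) = E):
= ((R XOR Q) XOR P)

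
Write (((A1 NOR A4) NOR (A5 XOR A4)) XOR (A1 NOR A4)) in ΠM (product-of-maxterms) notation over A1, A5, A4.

ΠM(1, 5, 6) = (A1 OR A5 OR NOT A4) AND (NOT A1 OR A5 OR NOT A4) AND (NOT A1 OR NOT A5 OR A4)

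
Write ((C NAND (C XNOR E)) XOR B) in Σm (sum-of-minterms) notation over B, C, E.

Σm(0, 1, 2, 7) = (NOT B AND NOT C AND NOT E) OR (NOT B AND NOT C AND E) OR (NOT B AND C AND NOT E) OR (B AND C AND E)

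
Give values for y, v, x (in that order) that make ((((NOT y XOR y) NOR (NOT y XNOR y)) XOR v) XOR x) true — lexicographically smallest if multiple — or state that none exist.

y=0, v=0, x=1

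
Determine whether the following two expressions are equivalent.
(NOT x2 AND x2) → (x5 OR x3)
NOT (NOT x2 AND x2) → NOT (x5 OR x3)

No, Inverse is not equivalent to original (counterexample: x2=0, x5=0, x3=1)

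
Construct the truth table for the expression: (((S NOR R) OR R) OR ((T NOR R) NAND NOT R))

R | S | T | Output
------------------
0 | 0 | 0 | 1
0 | 0 | 1 | 1
0 | 1 | 0 | 0
0 | 1 | 1 | 1
1 | 0 | 0 | 1
1 | 0 | 1 | 1
1 | 1 | 0 | 1
1 | 1 | 1 | 1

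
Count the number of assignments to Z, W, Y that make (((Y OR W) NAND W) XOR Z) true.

Satisfying assignments: (0,0,0), (0,0,1), (1,1,0), (1,1,1)
Count: 4 out of 8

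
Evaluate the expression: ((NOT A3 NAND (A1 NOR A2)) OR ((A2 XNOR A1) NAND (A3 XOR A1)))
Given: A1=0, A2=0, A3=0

Substituting: ((NOT 0 NAND (0 NOR 0)) OR ((0 XNOR 0) NAND (0 XOR 0)))
= 1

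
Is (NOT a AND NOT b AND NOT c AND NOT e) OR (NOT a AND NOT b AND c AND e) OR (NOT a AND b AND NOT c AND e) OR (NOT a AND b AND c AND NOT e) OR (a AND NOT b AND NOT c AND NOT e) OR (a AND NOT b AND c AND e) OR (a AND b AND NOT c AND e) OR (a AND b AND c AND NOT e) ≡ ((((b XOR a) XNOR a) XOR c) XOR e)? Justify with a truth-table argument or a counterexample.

Yes, they are equivalent — the two output columns agree on all 16 assignments:
a | b | c | e | Expression 1 | Expression 2
-------------------------------------------
0 | 0 | 0 | 0 | 1 | 1
0 | 0 | 0 | 1 | 0 | 0
0 | 0 | 1 | 0 | 0 | 0
0 | 0 | 1 | 1 | 1 | 1
0 | 1 | 0 | 0 | 0 | 0
0 | 1 | 0 | 1 | 1 | 1
0 | 1 | 1 | 0 | 1 | 1
0 | 1 | 1 | 1 | 0 | 0
1 | 0 | 0 | 0 | 1 | 1
1 | 0 | 0 | 1 | 0 | 0
1 | 0 | 1 | 0 | 0 | 0
1 | 0 | 1 | 1 | 1 | 1
1 | 1 | 0 | 0 | 0 | 0
1 | 1 | 0 | 1 | 1 | 1
1 | 1 | 1 | 0 | 1 | 1
1 | 1 | 1 | 1 | 0 | 0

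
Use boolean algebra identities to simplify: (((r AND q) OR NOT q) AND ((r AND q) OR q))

By distribution ((E OR v) AND (E OR NOT v) = E):
= (r AND q)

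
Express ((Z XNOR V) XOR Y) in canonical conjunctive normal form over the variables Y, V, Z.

(Y OR V OR NOT Z) AND (Y OR NOT V OR Z) AND (NOT Y OR V OR Z) AND (NOT Y OR NOT V OR NOT Z)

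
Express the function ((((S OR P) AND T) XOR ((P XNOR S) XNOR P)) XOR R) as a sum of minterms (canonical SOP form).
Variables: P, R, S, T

Σm(2, 4, 5, 7, 9, 10, 12, 15) = (NOT P AND NOT R AND S AND NOT T) OR (NOT P AND R AND NOT S AND NOT T) OR (NOT P AND R AND NOT S AND T) OR (NOT P AND R AND S AND T) OR (P AND NOT R AND NOT S AND T) OR (P AND NOT R AND S AND NOT T) OR (P AND R AND NOT S AND NOT T) OR (P AND R AND S AND T)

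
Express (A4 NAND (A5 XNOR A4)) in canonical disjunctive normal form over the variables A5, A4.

(NOT A5 AND NOT A4) OR (NOT A5 AND A4) OR (A5 AND NOT A4)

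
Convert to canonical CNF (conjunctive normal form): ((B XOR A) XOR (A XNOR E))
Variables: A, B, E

(A OR B OR NOT E) AND (A OR NOT B OR E) AND (NOT A OR B OR NOT E) AND (NOT A OR NOT B OR E)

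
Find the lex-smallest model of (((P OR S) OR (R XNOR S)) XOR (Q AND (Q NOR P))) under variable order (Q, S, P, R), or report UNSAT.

Q=0, S=0, P=0, R=0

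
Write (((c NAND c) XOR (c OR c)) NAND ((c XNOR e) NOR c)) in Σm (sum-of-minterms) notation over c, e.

Σm(0, 2, 3) = (NOT c AND NOT e) OR (c AND NOT e) OR (c AND e)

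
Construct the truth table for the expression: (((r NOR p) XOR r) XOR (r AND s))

r | s | p | Output
------------------
0 | 0 | 0 | 1
0 | 0 | 1 | 0
0 | 1 | 0 | 1
0 | 1 | 1 | 0
1 | 0 | 0 | 1
1 | 0 | 1 | 1
1 | 1 | 0 | 0
1 | 1 | 1 | 0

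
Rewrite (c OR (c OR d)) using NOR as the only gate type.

((c NOR ((c NOR d) NOR (c NOR d))) NOR (c NOR ((c NOR d) NOR (c NOR d))))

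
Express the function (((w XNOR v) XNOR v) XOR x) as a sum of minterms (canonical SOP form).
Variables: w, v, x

Σm(1, 3, 4, 6) = (NOT w AND NOT v AND x) OR (NOT w AND v AND x) OR (w AND NOT v AND NOT x) OR (w AND v AND NOT x)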